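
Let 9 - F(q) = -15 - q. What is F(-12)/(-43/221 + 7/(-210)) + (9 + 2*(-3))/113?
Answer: -8985747/170743 ≈ -52.627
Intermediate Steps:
F(q) = 24 + q (F(q) = 9 - (-15 - q) = 9 + (15 + q) = 24 + q)
F(-12)/(-43/221 + 7/(-210)) + (9 + 2*(-3))/113 = (24 - 12)/(-43/221 + 7/(-210)) + (9 + 2*(-3))/113 = 12/(-43*1/221 + 7*(-1/210)) + (9 - 6)*(1/113) = 12/(-43/221 - 1/30) + 3*(1/113) = 12/(-1511/6630) + 3/113 = 12*(-6630/1511) + 3/113 = -79560/1511 + 3/113 = -8985747/170743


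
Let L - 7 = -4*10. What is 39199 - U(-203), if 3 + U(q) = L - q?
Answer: 39032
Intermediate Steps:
L = -33 (L = 7 - 4*10 = 7 - 40 = -33)
U(q) = -36 - q (U(q) = -3 + (-33 - q) = -36 - q)
39199 - U(-203) = 39199 - (-36 - 1*(-203)) = 39199 - (-36 + 203) = 39199 - 1*167 = 39199 - 167 = 39032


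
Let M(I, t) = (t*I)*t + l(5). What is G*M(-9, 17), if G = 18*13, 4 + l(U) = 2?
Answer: -609102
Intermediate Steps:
l(U) = -2 (l(U) = -4 + 2 = -2)
G = 234
M(I, t) = -2 + I*t² (M(I, t) = (t*I)*t - 2 = (I*t)*t - 2 = I*t² - 2 = -2 + I*t²)
G*M(-9, 17) = 234*(-2 - 9*17²) = 234*(-2 - 9*289) = 234*(-2 - 2601) = 234*(-2603) = -609102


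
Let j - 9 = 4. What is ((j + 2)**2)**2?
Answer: 50625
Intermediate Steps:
j = 13 (j = 9 + 4 = 13)
((j + 2)**2)**2 = ((13 + 2)**2)**2 = (15**2)**2 = 225**2 = 50625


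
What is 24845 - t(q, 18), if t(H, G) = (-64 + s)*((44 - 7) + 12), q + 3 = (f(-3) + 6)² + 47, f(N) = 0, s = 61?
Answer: 24992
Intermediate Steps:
q = 80 (q = -3 + ((0 + 6)² + 47) = -3 + (6² + 47) = -3 + (36 + 47) = -3 + 83 = 80)
t(H, G) = -147 (t(H, G) = (-64 + 61)*((44 - 7) + 12) = -3*(37 + 12) = -3*49 = -147)
24845 - t(q, 18) = 24845 - 1*(-147) = 24845 + 147 = 24992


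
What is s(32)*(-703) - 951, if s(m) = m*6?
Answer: -135927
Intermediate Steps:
s(m) = 6*m
s(32)*(-703) - 951 = (6*32)*(-703) - 951 = 192*(-703) - 951 = -134976 - 951 = -135927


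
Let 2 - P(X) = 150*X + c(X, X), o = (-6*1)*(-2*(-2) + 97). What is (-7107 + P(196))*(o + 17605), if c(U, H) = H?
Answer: -623880299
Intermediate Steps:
o = -606 (o = -6*(4 + 97) = -6*101 = -606)
P(X) = 2 - 151*X (P(X) = 2 - (150*X + X) = 2 - 151*X)
(-7107 + P(196))*(o + 17605) = (-7107 + (2 - 151*196))*(-606 + 17605) = (-7107 + (2 - 29596))*16999 = (-7107 - 29594)*16999 = -36701*16999 = -623880299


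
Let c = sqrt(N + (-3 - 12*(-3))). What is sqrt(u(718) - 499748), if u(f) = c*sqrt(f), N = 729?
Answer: sqrt(-499748 + 2*sqrt(136779)) ≈ 706.41*I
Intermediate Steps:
c = sqrt(762) (c = sqrt(729 + (-3 - 12*(-3))) = sqrt(729 + (-3 + 36)) = sqrt(729 + 33) = sqrt(762) ≈ 27.604)
u(f) = sqrt(762)*sqrt(f)
sqrt(u(718) - 499748) = sqrt(sqrt(762)*sqrt(718) - 499748) = sqrt(2*sqrt(136779) - 499748) = sqrt(-499748 + 2*sqrt(136779))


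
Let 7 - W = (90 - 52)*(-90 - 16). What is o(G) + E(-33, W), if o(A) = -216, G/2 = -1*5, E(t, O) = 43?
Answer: -173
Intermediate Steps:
W = 4035 (W = 7 - (90 - 52)*(-90 - 16) = 7 - 38*(-106) = 7 - 1*(-4028) = 7 + 4028 = 4035)
G = -10 (G = 2*(-1*5) = 2*(-5) = -10)
o(G) + E(-33, W) = -216 + 43 = -173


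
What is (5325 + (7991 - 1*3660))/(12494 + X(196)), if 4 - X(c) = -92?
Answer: 4828/6295 ≈ 0.76696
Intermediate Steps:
X(c) = 96 (X(c) = 4 - 1*(-92) = 4 + 92 = 96)
(5325 + (7991 - 1*3660))/(12494 + X(196)) = (5325 + (7991 - 1*3660))/(12494 + 96) = (5325 + (7991 - 3660))/12590 = (5325 + 4331)*(1/12590) = 9656*(1/12590) = 4828/6295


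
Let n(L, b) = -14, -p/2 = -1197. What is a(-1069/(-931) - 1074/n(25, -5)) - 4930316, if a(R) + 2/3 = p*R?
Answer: -99622190/21 ≈ -4.7439e+6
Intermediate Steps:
p = 2394 (p = -2*(-1197) = 2394)
a(R) = -⅔ + 2394*R
a(-1069/(-931) - 1074/n(25, -5)) - 4930316 = (-⅔ + 2394*(-1069/(-931) - 1074/(-14))) - 4930316 = (-⅔ + 2394*(-1069*(-1/931) - 1074*(-1/14))) - 4930316 = (-⅔ + 2394*(1069/931 + 537/7)) - 4930316 = (-⅔ + 2394*(72490/931)) - 4930316 = (-⅔ + 1304820/7) - 4930316 = 3914446/21 - 4930316 = -99622190/21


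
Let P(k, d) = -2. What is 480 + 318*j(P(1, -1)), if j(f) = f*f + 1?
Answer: 2070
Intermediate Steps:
j(f) = 1 + f**2 (j(f) = f**2 + 1 = 1 + f**2)
480 + 318*j(P(1, -1)) = 480 + 318*(1 + (-2)**2) = 480 + 318*(1 + 4) = 480 + 318*5 = 480 + 1590 = 2070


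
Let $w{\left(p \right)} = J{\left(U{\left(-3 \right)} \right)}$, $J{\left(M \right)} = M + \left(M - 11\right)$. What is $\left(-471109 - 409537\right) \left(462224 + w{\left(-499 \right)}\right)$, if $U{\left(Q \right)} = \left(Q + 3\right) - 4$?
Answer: $-407038984430$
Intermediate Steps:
$U{\left(Q \right)} = -1 + Q$ ($U{\left(Q \right)} = \left(3 + Q\right) - 4 = -1 + Q$)
$J{\left(M \right)} = -11 + 2 M$ ($J{\left(M \right)} = M + \left(-11 + M\right) = -11 + 2 M$)
$w{\left(p \right)} = -19$ ($w{\left(p \right)} = -11 + 2 \left(-1 - 3\right) = -11 + 2 \left(-4\right) = -11 - 8 = -19$)
$\left(-471109 - 409537\right) \left(462224 + w{\left(-499 \right)}\right) = \left(-471109 - 409537\right) \left(462224 - 19\right) = \left(-880646\right) 462205 = -407038984430$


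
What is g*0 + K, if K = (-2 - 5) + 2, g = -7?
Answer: -5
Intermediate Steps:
K = -5 (K = -7 + 2 = -5)
g*0 + K = -7*0 - 5 = 0 - 5 = -5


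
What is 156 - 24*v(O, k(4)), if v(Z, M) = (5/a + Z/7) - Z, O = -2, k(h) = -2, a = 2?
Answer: 384/7 ≈ 54.857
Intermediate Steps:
v(Z, M) = 5/2 - 6*Z/7 (v(Z, M) = (5/2 + Z/7) - Z = 5/2 - 6*Z/7)
156 - 24*v(O, k(4)) = 156 - 24*(5/2 - 6/7*(-2)) = 156 - 24*(5/2 + 12/7) = 156 - 24*59/14 = 156 - 708/7 = 384/7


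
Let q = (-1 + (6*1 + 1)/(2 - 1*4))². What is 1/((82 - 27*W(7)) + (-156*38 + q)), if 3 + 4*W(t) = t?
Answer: -4/23411 ≈ -0.00017086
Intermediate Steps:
W(t) = -¾ + t/4
q = 81/4 (q = (-1 + (6 + 1)/(2 - 4))² = (-1 + 7/(-2))² = (-1 + 7*(-½))² = (-1 - 7/2)² = (-9/2)² = 81/4 ≈ 20.250)
1/((82 - 27*W(7)) + (-156*38 + q)) = 1/((82 - 27*(-¾ + (¼)*7)) + (-156*38 + 81/4)) = 1/((82 - 27*(-¾ + 7/4)) + (-5928 + 81/4)) = 1/((82 - 27*1) - 23631/4) = 1/((82 - 27) - 23631/4) = 1/(55 - 23631/4) = 1/(-23411/4) = -4/23411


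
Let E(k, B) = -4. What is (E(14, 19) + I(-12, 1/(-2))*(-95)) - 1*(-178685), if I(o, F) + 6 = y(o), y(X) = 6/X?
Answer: 358597/2 ≈ 1.7930e+5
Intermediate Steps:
I(o, F) = -6 + 6/o
(E(14, 19) + I(-12, 1/(-2))*(-95)) - 1*(-178685) = (-4 + (-6 + 6/(-12))*(-95)) - 1*(-178685) = (-4 + (-6 + 6*(-1/12))*(-95)) + 178685 = (-4 + (-6 - 1/2)*(-95)) + 178685 = (-4 - 13/2*(-95)) + 178685 = (-4 + 1235/2) + 178685 = 1227/2 + 178685 = 358597/2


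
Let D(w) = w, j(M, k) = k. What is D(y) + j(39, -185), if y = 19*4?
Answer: -109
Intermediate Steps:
y = 76
D(y) + j(39, -185) = 76 - 185 = -109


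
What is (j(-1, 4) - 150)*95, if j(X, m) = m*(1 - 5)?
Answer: -15770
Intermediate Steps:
j(X, m) = -4*m (j(X, m) = m*(-4) = -4*m)
(j(-1, 4) - 150)*95 = (-4*4 - 150)*95 = (-16 - 150)*95 = -166*95 = -15770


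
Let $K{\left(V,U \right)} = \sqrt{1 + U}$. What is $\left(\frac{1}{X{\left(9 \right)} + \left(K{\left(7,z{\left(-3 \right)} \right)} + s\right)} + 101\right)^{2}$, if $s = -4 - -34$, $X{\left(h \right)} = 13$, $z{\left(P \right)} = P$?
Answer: $\frac{2 \left(- 9424967 i + 438744 \sqrt{2}\right)}{- 1847 i + 86 \sqrt{2}} \approx 10206.0 - 0.15437 i$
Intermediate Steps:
$s = 30$ ($s = -4 + 34 = 30$)
$\left(\frac{1}{X{\left(9 \right)} + \left(K{\left(7,z{\left(-3 \right)} \right)} + s\right)} + 101\right)^{2} = \left(\frac{1}{13 + \left(\sqrt{1 - 3} + 30\right)} + 101\right)^{2} = \left(\frac{1}{13 + \left(\sqrt{-2} + 30\right)} + 101\right)^{2} = \left(\frac{1}{13 + \left(i \sqrt{2} + 30\right)} + 101\right)^{2} = \left(\frac{1}{13 + \left(30 + i \sqrt{2}\right)} + 101\right)^{2} = \left(\frac{1}{43 + i \sqrt{2}} + 101\right)^{2} = \left(101 + \frac{1}{43 + i \sqrt{2}}\right)^{2}$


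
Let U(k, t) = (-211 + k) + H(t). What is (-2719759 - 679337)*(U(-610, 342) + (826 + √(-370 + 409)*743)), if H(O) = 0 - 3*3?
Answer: 13596384 - 2525528328*√39 ≈ -1.5758e+10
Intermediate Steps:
H(O) = -9 (H(O) = 0 - 9 = -9)
U(k, t) = -220 + k (U(k, t) = (-211 + k) - 9 = -220 + k)
(-2719759 - 679337)*(U(-610, 342) + (826 + √(-370 + 409)*743)) = (-2719759 - 679337)*((-220 - 610) + (826 + √(-370 + 409)*743)) = -3399096*(-830 + (826 + √39*743)) = -3399096*(-830 + (826 + 743*√39)) = -3399096*(-4 + 743*√39) = 13596384 - 2525528328*√39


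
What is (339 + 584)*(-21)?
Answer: -19383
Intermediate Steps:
(339 + 584)*(-21) = 923*(-21) = -19383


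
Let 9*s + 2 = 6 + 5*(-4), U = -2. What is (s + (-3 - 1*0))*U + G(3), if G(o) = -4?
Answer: 50/9 ≈ 5.5556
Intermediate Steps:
s = -16/9 (s = -2/9 + (6 + 5*(-4))/9 = -2/9 + (6 - 20)/9 = -2/9 + (⅑)*(-14) = -2/9 - 14/9 = -16/9 ≈ -1.7778)
(s + (-3 - 1*0))*U + G(3) = (-16/9 + (-3 - 1*0))*(-2) - 4 = (-16/9 + (-3 + 0))*(-2) - 4 = (-16/9 - 3)*(-2) - 4 = -43/9*(-2) - 4 = 86/9 - 4 = 50/9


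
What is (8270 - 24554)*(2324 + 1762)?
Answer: -66536424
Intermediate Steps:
(8270 - 24554)*(2324 + 1762) = -16284*4086 = -66536424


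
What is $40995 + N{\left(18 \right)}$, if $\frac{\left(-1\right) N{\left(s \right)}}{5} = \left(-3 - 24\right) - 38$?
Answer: $41320$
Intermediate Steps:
$N{\left(s \right)} = 325$ ($N{\left(s \right)} = - 5 \left(\left(-3 - 24\right) - 38\right) = - 5 \left(-27 - 38\right) = \left(-5\right) \left(-65\right) = 325$)
$40995 + N{\left(18 \right)} = 40995 + 325 = 41320$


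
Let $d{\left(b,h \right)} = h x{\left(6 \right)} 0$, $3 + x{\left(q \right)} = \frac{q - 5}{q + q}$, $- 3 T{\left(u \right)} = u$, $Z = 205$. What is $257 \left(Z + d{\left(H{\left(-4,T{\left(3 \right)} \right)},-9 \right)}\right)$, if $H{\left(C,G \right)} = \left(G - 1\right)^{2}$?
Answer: $52685$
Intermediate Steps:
$T{\left(u \right)} = - \frac{u}{3}$
$x{\left(q \right)} = -3 + \frac{-5 + q}{2 q}$ ($x{\left(q \right)} = -3 + \frac{q - 5}{q + q} = -3 + \frac{-5 + q}{2 q}$)
$H{\left(C,G \right)} = \left(-1 + G\right)^{2}$
$d{\left(b,h \right)} = 0$ ($d{\left(b,h \right)} = h \frac{5 \left(-1 - 6\right)}{2 \cdot 6} \cdot 0 = h \frac{5}{2} \cdot \frac{1}{6} \left(-1 - 6\right) 0 = h \frac{5}{2} \cdot \frac{1}{6} \left(-7\right) 0 = h \left(- \frac{35}{12}\right) 0 = - \frac{35 h}{12} \cdot 0 = 0$)
$257 \left(Z + d{\left(H{\left(-4,T{\left(3 \right)} \right)},-9 \right)}\right) = 257 \left(205 + 0\right) = 257 \cdot 205 = 52685$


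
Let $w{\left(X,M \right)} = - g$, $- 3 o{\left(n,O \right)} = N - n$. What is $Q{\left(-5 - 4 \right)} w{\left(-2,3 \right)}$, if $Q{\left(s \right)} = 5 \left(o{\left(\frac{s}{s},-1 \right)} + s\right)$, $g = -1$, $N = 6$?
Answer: $- \frac{160}{3} \approx -53.333$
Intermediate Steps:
$o{\left(n,O \right)} = -2 + \frac{n}{3}$ ($o{\left(n,O \right)} = - \frac{6 - n}{3} = -2 + \frac{n}{3}$)
$Q{\left(s \right)} = - \frac{25}{3} + 5 s$ ($Q{\left(s \right)} = 5 \left(\left(-2 + \frac{s \frac{1}{s}}{3}\right) + s\right) = 5 \left(\left(-2 + \frac{1}{3} \cdot 1\right) + s\right) = 5 \left(\left(-2 + \frac{1}{3}\right) + s\right) = 5 \left(- \frac{5}{3} + s\right) = - \frac{25}{3} + 5 s$)
$w{\left(X,M \right)} = 1$ ($w{\left(X,M \right)} = \left(-1\right) \left(-1\right) = 1$)
$Q{\left(-5 - 4 \right)} w{\left(-2,3 \right)} = \left(- \frac{25}{3} + 5 \left(-5 - 4\right)\right) 1 = \left(- \frac{25}{3} + 5 \left(-9\right)\right) 1 = \left(- \frac{25}{3} - 45\right) 1 = \left(- \frac{160}{3}\right) 1 = - \frac{160}{3}$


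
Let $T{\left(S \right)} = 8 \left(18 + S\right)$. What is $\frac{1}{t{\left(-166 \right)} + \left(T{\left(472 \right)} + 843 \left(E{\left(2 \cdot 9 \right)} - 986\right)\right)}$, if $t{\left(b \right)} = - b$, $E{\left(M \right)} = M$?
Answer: $- \frac{1}{811938} \approx -1.2316 \cdot 10^{-6}$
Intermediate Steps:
$T{\left(S \right)} = 144 + 8 S$
$\frac{1}{t{\left(-166 \right)} + \left(T{\left(472 \right)} + 843 \left(E{\left(2 \cdot 9 \right)} - 986\right)\right)} = \frac{1}{\left(-1\right) \left(-166\right) + \left(\left(144 + 8 \cdot 472\right) + 843 \left(2 \cdot 9 - 986\right)\right)} = \frac{1}{166 + \left(\left(144 + 3776\right) + 843 \left(18 - 986\right)\right)} = \frac{1}{166 + \left(3920 + 843 \left(-968\right)\right)} = \frac{1}{166 + \left(3920 - 816024\right)} = \frac{1}{166 - 812104} = \frac{1}{-811938} = - \frac{1}{811938}$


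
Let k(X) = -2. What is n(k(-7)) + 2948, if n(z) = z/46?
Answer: 67803/23 ≈ 2948.0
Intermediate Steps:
n(z) = z/46 (n(z) = z*(1/46) = z/46)
n(k(-7)) + 2948 = (1/46)*(-2) + 2948 = -1/23 + 2948 = 67803/23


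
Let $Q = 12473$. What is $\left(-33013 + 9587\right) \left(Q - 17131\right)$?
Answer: $109118308$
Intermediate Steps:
$\left(-33013 + 9587\right) \left(Q - 17131\right) = \left(-33013 + 9587\right) \left(12473 - 17131\right) = \left(-23426\right) \left(-4658\right) = 109118308$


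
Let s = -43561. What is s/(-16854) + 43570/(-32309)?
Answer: 673083569/544535886 ≈ 1.2361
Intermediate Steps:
s/(-16854) + 43570/(-32309) = -43561/(-16854) + 43570/(-32309) = -43561*(-1/16854) + 43570*(-1/32309) = 43561/16854 - 43570/32309 = 673083569/544535886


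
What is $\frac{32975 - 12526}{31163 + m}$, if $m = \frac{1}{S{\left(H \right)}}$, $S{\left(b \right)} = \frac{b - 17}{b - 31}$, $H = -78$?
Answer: $\frac{149435}{227738} \approx 0.65617$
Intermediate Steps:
$S{\left(b \right)} = \frac{-17 + b}{-31 + b}$
$m = \frac{109}{95}$ ($m = \frac{1}{\frac{1}{-31 - 78} \left(-17 - 78\right)} = \frac{1}{\frac{1}{-109} \left(-95\right)} = \frac{1}{\left(- \frac{1}{109}\right) \left(-95\right)} = \frac{1}{\frac{95}{109}} = \frac{109}{95} \approx 1.1474$)
$\frac{32975 - 12526}{31163 + m} = \frac{32975 - 12526}{31163 + \frac{109}{95}} = \frac{20449}{\frac{2960594}{95}} = 20449 \cdot \frac{95}{2960594} = \frac{149435}{227738}$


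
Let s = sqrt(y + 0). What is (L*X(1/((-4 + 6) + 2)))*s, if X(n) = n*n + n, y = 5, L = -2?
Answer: -5*sqrt(5)/8 ≈ -1.3975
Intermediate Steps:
s = sqrt(5) (s = sqrt(5 + 0) = sqrt(5) ≈ 2.2361)
X(n) = n + n**2 (X(n) = n**2 + n = n + n**2)
(L*X(1/((-4 + 6) + 2)))*s = (-2*(1 + 1/((-4 + 6) + 2))/((-4 + 6) + 2))*sqrt(5) = (-2*(1 + 1/(2 + 2))/(2 + 2))*sqrt(5) = (-2*(1 + 1/4)/4)*sqrt(5) = (-(1 + 1/4)/2)*sqrt(5) = (-5/(2*4))*sqrt(5) = (-2*5/16)*sqrt(5) = -5*sqrt(5)/8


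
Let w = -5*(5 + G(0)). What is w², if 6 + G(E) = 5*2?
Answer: 2025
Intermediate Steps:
G(E) = 4 (G(E) = -6 + 5*2 = -6 + 10 = 4)
w = -45 (w = -5*(5 + 4) = -5*9 = -45)
w² = (-45)² = 2025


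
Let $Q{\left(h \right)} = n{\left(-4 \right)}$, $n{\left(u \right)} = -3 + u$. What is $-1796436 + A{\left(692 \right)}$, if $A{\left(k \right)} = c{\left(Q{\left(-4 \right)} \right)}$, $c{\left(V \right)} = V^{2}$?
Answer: $-1796387$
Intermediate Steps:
$Q{\left(h \right)} = -7$ ($Q{\left(h \right)} = -3 - 4 = -7$)
$A{\left(k \right)} = 49$ ($A{\left(k \right)} = \left(-7\right)^{2} = 49$)
$-1796436 + A{\left(692 \right)} = -1796436 + 49 = -1796387$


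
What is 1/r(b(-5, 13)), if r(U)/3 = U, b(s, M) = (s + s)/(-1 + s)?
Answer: 1/5 ≈ 0.20000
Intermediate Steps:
b(s, M) = 2*s/(-1 + s) (b(s, M) = (2*s)/(-1 + s) = 2*s/(-1 + s))
r(U) = 3*U
1/r(b(-5, 13)) = 1/(3*(2*(-5)/(-1 - 5))) = 1/(3*(2*(-5)/(-6))) = 1/(3*(2*(-5)*(-1/6))) = 1/(3*(5/3)) = 1/5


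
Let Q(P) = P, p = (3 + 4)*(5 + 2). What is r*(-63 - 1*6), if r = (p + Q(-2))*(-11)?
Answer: 35673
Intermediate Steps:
p = 49 (p = 7*7 = 49)
r = -517 (r = (49 - 2)*(-11) = 47*(-11) = -517)
r*(-63 - 1*6) = -517*(-63 - 1*6) = -517*(-63 - 6) = -517*(-69) = 35673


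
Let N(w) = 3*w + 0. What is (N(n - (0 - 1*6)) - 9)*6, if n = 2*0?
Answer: 54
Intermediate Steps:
n = 0
N(w) = 3*w
(N(n - (0 - 1*6)) - 9)*6 = (3*(0 - (0 - 1*6)) - 9)*6 = (3*(0 - (0 - 6)) - 9)*6 = (3*(0 - 1*(-6)) - 9)*6 = (3*(0 + 6) - 9)*6 = (3*6 - 9)*6 = (18 - 9)*6 = 9*6 = 54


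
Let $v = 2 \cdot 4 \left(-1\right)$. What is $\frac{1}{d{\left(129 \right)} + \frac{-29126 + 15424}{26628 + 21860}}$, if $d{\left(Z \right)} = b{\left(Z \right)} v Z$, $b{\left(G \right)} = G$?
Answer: $- \frac{24244}{3227562083} \approx -7.5116 \cdot 10^{-6}$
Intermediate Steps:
$v = -8$ ($v = 8 \left(-1\right) = -8$)
$d{\left(Z \right)} = - 8 Z^{2}$ ($d{\left(Z \right)} = Z \left(-8\right) Z = - 8 Z Z = - 8 Z^{2}$)
$\frac{1}{d{\left(129 \right)} + \frac{-29126 + 15424}{26628 + 21860}} = \frac{1}{- 8 \cdot 129^{2} + \frac{-29126 + 15424}{26628 + 21860}} = \frac{1}{\left(-8\right) 16641 - \frac{13702}{48488}} = \frac{1}{-133128 - \frac{6851}{24244}} = \frac{1}{- \frac{3227562083}{24244}} = - \frac{24244}{3227562083}$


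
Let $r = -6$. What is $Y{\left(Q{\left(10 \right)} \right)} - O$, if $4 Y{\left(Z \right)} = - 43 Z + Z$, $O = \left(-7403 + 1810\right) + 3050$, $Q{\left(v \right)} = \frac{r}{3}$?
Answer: $2564$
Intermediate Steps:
$Q{\left(v \right)} = -2$ ($Q{\left(v \right)} = - \frac{6}{3} = \left(-6\right) \frac{1}{3} = -2$)
$O = -2543$ ($O = -5593 + 3050 = -2543$)
$Y{\left(Z \right)} = - \frac{21 Z}{2}$ ($Y{\left(Z \right)} = \frac{- 43 Z + Z}{4} = \frac{\left(-42\right) Z}{4} = - \frac{21 Z}{2}$)
$Y{\left(Q{\left(10 \right)} \right)} - O = \left(- \frac{21}{2}\right) \left(-2\right) - -2543 = 21 + 2543 = 2564$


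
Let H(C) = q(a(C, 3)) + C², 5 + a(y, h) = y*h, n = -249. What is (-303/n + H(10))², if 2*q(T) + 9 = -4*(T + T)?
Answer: 297025/27556 ≈ 10.779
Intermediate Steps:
a(y, h) = -5 + h*y (a(y, h) = -5 + y*h = -5 + h*y)
q(T) = -9/2 - 4*T (q(T) = -9/2 + (-4*(T + T))/2 = -9/2 + (-8*T)/2 = -9/2 - 4*T)
H(C) = 31/2 + C² - 12*C (H(C) = (-9/2 - 4*(-5 + 3*C)) + C² = (-9/2 + (20 - 12*C)) + C² = (31/2 - 12*C) + C² = 31/2 + C² - 12*C)
(-303/n + H(10))² = (-303/(-249) + (31/2 + 10² - 12*10))² = (-303*(-1/249) + (31/2 + 100 - 120))² = (101/83 - 9/2)² = (-545/166)² = 297025/27556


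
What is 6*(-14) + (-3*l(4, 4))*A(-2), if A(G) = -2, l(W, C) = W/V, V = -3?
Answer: -92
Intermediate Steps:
l(W, C) = -W/3 (l(W, C) = W/(-3) = W*(-⅓) = -W/3)
6*(-14) + (-3*l(4, 4))*A(-2) = 6*(-14) - (-1)*4*(-2) = -84 - 3*(-4/3)*(-2) = -84 + 4*(-2) = -84 - 8 = -92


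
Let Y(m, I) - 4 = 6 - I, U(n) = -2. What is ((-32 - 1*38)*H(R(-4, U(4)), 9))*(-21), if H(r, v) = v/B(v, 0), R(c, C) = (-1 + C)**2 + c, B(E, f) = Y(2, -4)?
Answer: 945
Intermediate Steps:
Y(m, I) = 10 - I (Y(m, I) = 4 + (6 - I) = 10 - I)
B(E, f) = 14 (B(E, f) = 10 - 1*(-4) = 10 + 4 = 14)
R(c, C) = c + (-1 + C)**2
H(r, v) = v/14
((-32 - 1*38)*H(R(-4, U(4)), 9))*(-21) = ((-32 - 1*38)*((1/14)*9))*(-21) = ((-32 - 38)*(9/14))*(-21) = -70*9/14*(-21) = -45*(-21) = 945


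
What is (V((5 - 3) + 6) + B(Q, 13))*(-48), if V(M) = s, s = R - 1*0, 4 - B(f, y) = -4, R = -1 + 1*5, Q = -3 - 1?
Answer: -576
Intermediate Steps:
Q = -4
R = 4 (R = -1 + 5 = 4)
B(f, y) = 8 (B(f, y) = 4 - 1*(-4) = 4 + 4 = 8)
s = 4 (s = 4 - 1*0 = 4 + 0 = 4)
V(M) = 4
(V((5 - 3) + 6) + B(Q, 13))*(-48) = (4 + 8)*(-48) = 12*(-48) = -576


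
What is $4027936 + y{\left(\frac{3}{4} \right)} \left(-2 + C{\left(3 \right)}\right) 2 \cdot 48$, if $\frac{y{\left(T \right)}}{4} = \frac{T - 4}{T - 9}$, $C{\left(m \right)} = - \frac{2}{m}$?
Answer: $\frac{132908576}{33} \approx 4.0275 \cdot 10^{6}$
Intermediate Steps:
$y{\left(T \right)} = \frac{4 \left(-4 + T\right)}{-9 + T}$ ($y{\left(T \right)} = 4 \frac{T - 4}{T - 9} = 4 \frac{-4 + T}{-9 + T} = \frac{4 \left(-4 + T\right)}{-9 + T}$)
$4027936 + y{\left(\frac{3}{4} \right)} \left(-2 + C{\left(3 \right)}\right) 2 \cdot 48 = 4027936 + \frac{4 \left(-4 + \frac{3}{4}\right)}{-9 + \frac{3}{4}} \left(-2 - \frac{2}{3}\right) 2 \cdot 48 = 4027936 + 4 \frac{1}{- \frac{33}{4}} \left(- \frac{13}{4}\right) \left(\left(- \frac{8}{3}\right) 2\right) 48 = 4027936 + 4 \left(- \frac{4}{33}\right) \left(- \frac{13}{4}\right) \left(- \frac{16}{3}\right) 48 = 4027936 + \frac{52}{33} \left(- \frac{16}{3}\right) 48 = 4027936 - \frac{13312}{33} = \frac{132908576}{33}$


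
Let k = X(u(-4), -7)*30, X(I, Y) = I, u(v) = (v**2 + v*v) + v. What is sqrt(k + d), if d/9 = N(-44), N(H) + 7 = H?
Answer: sqrt(381) ≈ 19.519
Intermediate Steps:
N(H) = -7 + H
u(v) = v + 2*v**2 (u(v) = (v**2 + v**2) + v = 2*v**2 + v = v + 2*v**2)
d = -459 (d = 9*(-7 - 44) = 9*(-51) = -459)
k = 840 (k = -4*(1 + 2*(-4))*30 = -4*(1 - 8)*30 = -4*(-7)*30 = 28*30 = 840)
sqrt(k + d) = sqrt(840 - 459) = sqrt(381)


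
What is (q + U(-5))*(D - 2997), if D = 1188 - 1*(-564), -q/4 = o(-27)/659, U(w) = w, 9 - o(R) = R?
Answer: 4281555/659 ≈ 6497.0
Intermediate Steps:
o(R) = 9 - R
q = -144/659 (q = -4*(9 - 1*(-27))/659 = -4*(9 + 27)/659 = -144/659 ≈ -0.21851)
D = 1752 (D = 1188 + 564 = 1752)
(q + U(-5))*(D - 2997) = (-144/659 - 5)*(1752 - 2997) = -3439/659*(-1245) = 4281555/659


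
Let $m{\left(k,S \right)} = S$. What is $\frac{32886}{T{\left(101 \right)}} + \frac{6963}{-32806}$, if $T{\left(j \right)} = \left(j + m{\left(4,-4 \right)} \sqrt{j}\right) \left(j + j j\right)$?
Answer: $- \frac{836405349}{4787871670} + \frac{21924 \sqrt{101}}{14740445} \approx -0.15974$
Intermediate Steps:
$T{\left(j \right)} = \left(j + j^{2}\right) \left(j - 4 \sqrt{j}\right)$ ($T{\left(j \right)} = \left(j - 4 \sqrt{j}\right) \left(j + j j\right) = \left(j - 4 \sqrt{j}\right) \left(j + j^{2}\right) = \left(j + j^{2}\right) \left(j - 4 \sqrt{j}\right)$)
$\frac{32886}{T{\left(101 \right)}} + \frac{6963}{-32806} = \frac{32886}{101^{2} + 101^{3} - 4 \cdot 101^{\frac{3}{2}} - 4 \cdot 101^{\frac{5}{2}}} + \frac{6963}{-32806} = \frac{32886}{10201 + 1030301 - 4 \cdot 101 \sqrt{101} - 4 \cdot 10201 \sqrt{101}} + 6963 \left(- \frac{1}{32806}\right) = \frac{32886}{10201 + 1030301 - 404 \sqrt{101} - 40804 \sqrt{101}} - \frac{6963}{32806} = \frac{32886}{1040502 - 41208 \sqrt{101}} - \frac{6963}{32806} = - \frac{6963}{32806} + \frac{32886}{1040502 - 41208 \sqrt{101}}$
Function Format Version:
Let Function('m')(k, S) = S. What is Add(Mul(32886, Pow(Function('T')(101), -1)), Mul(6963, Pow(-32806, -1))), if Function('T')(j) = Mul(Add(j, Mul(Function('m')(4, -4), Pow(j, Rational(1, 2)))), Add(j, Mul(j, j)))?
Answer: Add(Rational(-836405349, 4787871670), Mul(Rational(21924, 14740445), Pow(101, Rational(1, 2)))) ≈ -0.15974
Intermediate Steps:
Function('T')(j) = Mul(Add(j, Pow(j, 2)), Add(j, Mul(-4, Pow(j, Rational(1, 2))))) (Function('T')(j) = Mul(Add(j, Mul(-4, Pow(j, Rational(1, 2)))), Add(j, Mul(j, j))) = Mul(Add(j, Mul(-4, Pow(j, Rational(1, 2)))), Add(j, Pow(j, 2))) = Mul(Add(j, Pow(j, 2)), Add(j, Mul(-4, Pow(j, Rational(1, 2))))))
Add(Mul(32886, Pow(Function('T')(101), -1)), Mul(6963, Pow(-32806, -1))) = Add(Mul(32886, Pow(Add(Pow(101, 2), Pow(101, 3), Mul(-4, Pow(101, Rational(3, 2))), Mul(-4, Pow(101, Rational(5, 2)))), -1)), Mul(6963, Pow(-32806, -1))) = Add(Mul(32886, Pow(Add(10201, 1030301, Mul(-4, Mul(101, Pow(101, Rational(1, 2)))), Mul(-4, Mul(10201, Pow(101, Rational(1, 2))))), -1)), Mul(6963, Rational(-1, 32806))) = Add(Mul(32886, Pow(Add(10201, 1030301, Mul(-404, Pow(101, Rational(1, 2))), Mul(-40804, Pow(101, Rational(1, 2)))), -1)), Rational(-6963, 32806)) = Add(Mul(32886, Pow(Add(1040502, Mul(-41208, Pow(101, Rational(1, 2)))), -1)), Rational(-6963, 32806)) = Add(Rational(-6963, 32806), Mul(32886, Pow(Add(1040502, Mul(-41208, Pow(101, Rational(1, 2)))), -1)))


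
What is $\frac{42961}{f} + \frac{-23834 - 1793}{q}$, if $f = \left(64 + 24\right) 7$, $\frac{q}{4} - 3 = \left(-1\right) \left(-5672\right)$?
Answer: $\frac{239857117}{3495800} \approx 68.613$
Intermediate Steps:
$q = 22700$ ($q = 12 + 4 \left(\left(-1\right) \left(-5672\right)\right) = 12 + 4 \cdot 5672 = 12 + 22688 = 22700$)
$f = 616$ ($f = 88 \cdot 7 = 616$)
$\frac{42961}{f} + \frac{-23834 - 1793}{q} = \frac{42961}{616} + \frac{-23834 - 1793}{22700} = 42961 \cdot \frac{1}{616} + \left(-23834 - 1793\right) \frac{1}{22700} = \frac{42961}{616} - \frac{25627}{22700} = \frac{239857117}{3495800}$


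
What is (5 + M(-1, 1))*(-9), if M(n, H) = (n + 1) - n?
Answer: -54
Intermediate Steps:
M(n, H) = 1 (M(n, H) = (1 + n) - n = 1)
(5 + M(-1, 1))*(-9) = (5 + 1)*(-9) = 6*(-9) = -54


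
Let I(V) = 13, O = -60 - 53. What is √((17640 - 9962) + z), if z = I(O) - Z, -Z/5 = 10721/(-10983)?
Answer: 2*√231787011246/10983 ≈ 87.671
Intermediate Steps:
O = -113
Z = 53605/10983 (Z = -53605/(-10983) = -53605*(-1)/10983 = -5*(-10721/10983) = 53605/10983 ≈ 4.8807)
z = 89174/10983 (z = 13 - 1*53605/10983 = 13 - 53605/10983 = 89174/10983 ≈ 8.1193)
√((17640 - 9962) + z) = √((17640 - 9962) + 89174/10983) = √(7678 + 89174/10983) = √(84416648/10983) = 2*√231787011246/10983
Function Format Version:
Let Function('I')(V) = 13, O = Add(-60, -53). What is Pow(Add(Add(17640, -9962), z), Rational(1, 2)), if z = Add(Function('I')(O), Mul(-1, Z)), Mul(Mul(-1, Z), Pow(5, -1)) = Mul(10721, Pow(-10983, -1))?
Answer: Mul(Rational(2, 10983), Pow(231787011246, Rational(1, 2))) ≈ 87.671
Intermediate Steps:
O = -113
Z = Rational(53605, 10983) (Z = Mul(-5, Mul(10721, Pow(-10983, -1))) = Mul(-5, Mul(10721, Rational(-1, 10983))) = Mul(-5, Rational(-10721, 10983)) = Rational(53605, 10983) ≈ 4.8807)
z = Rational(89174, 10983) (z = Add(13, Mul(-1, Rational(53605, 10983))) = Add(13, Rational(-53605, 10983)) = Rational(89174, 10983) ≈ 8.1193)
Pow(Add(Add(17640, -9962), z), Rational(1, 2)) = Pow(Add(Add(17640, -9962), Rational(89174, 10983)), Rational(1, 2)) = Pow(Add(7678, Rational(89174, 10983)), Rational(1, 2)) = Pow(Rational(84416648, 10983), Rational(1, 2)) = Mul(Rational(2, 10983), Pow(231787011246, Rational(1, 2)))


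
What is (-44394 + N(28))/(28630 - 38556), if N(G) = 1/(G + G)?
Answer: 2486063/555856 ≈ 4.4725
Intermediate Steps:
N(G) = 1/(2*G)
(-44394 + N(28))/(28630 - 38556) = (-44394 + (1/2)/28)/(28630 - 38556) = (-44394 + (1/2)*(1/28))/(-9926) = (-44394 + 1/56)*(-1/9926) = -2486063/56*(-1/9926) = 2486063/555856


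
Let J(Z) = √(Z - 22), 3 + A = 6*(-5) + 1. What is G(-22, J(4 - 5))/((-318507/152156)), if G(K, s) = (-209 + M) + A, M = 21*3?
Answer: 27083768/318507 ≈ 85.033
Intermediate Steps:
A = -32 (A = -3 + (6*(-5) + 1) = -3 + (-30 + 1) = -3 - 29 = -32)
J(Z) = √(-22 + Z)
M = 63
G(K, s) = -178 (G(K, s) = (-209 + 63) - 32 = -146 - 32 = -178)
G(-22, J(4 - 5))/((-318507/152156)) = -178/((-318507/152156)) = -178/((-318507*1/152156)) = -178/(-318507/152156) = -178*(-152156/318507) = 27083768/318507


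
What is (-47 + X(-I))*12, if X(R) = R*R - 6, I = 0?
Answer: -636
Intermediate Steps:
X(R) = -6 + R² (X(R) = R² - 6 = -6 + R²)
(-47 + X(-I))*12 = (-47 + (-6 + (-1*0)²))*12 = (-47 + (-6 + 0²))*12 = (-47 + (-6 + 0))*12 = (-47 - 6)*12 = -53*12 = -636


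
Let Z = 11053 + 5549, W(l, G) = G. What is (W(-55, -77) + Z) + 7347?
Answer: 23872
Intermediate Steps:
Z = 16602
(W(-55, -77) + Z) + 7347 = (-77 + 16602) + 7347 = 16525 + 7347 = 23872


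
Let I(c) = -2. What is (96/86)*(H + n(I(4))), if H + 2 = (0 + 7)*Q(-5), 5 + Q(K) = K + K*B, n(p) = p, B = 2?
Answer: -6912/43 ≈ -160.74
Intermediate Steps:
Q(K) = -5 + 3*K (Q(K) = -5 + (K + K*2) = -5 + (K + 2*K) = -5 + 3*K)
H = -142 (H = -2 + (0 + 7)*(-5 + 3*(-5)) = -2 + 7*(-5 - 15) = -2 + 7*(-20) = -2 - 140 = -142)
(96/86)*(H + n(I(4))) = (96/86)*(-142 - 2) = (96*(1/86))*(-144) = (48/43)*(-144) = -6912/43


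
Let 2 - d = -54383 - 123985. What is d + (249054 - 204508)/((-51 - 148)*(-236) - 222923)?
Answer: 31385762284/175959 ≈ 1.7837e+5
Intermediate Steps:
d = 178370 (d = 2 - (-54383 - 123985) = 2 - 1*(-178368) = 2 + 178368 = 178370)
d + (249054 - 204508)/((-51 - 148)*(-236) - 222923) = 178370 + (249054 - 204508)/((-51 - 148)*(-236) - 222923) = 178370 + 44546/(-199*(-236) - 222923) = 178370 + 44546/(46964 - 222923) = 178370 + 44546/(-175959) = 178370 + 44546*(-1/175959) = 178370 - 44546/175959 = 31385762284/175959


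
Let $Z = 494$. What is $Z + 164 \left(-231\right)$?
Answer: $-37390$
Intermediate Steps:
$Z + 164 \left(-231\right) = 494 + 164 \left(-231\right) = 494 - 37884 = -37390$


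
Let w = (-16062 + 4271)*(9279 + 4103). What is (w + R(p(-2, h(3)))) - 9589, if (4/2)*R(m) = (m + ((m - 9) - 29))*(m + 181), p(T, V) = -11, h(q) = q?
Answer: -157801851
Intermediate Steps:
w = -157787162 (w = -11791*13382 = -157787162)
R(m) = (-38 + 2*m)*(181 + m)/2 (R(m) = ((m + ((m - 9) - 29))*(m + 181))/2 = ((m + ((-9 + m) - 29))*(181 + m))/2 = ((m + (-38 + m))*(181 + m))/2 = ((-38 + 2*m)*(181 + m))/2 = (-38 + 2*m)*(181 + m)/2)
(w + R(p(-2, h(3)))) - 9589 = (-157787162 + (-3439 + (-11)² + 162*(-11))) - 9589 = (-157787162 + (-3439 + 121 - 1782)) - 9589 = (-157787162 - 5100) - 9589 = -157792262 - 9589 = -157801851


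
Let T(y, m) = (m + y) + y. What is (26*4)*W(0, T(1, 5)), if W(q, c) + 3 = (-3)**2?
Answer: 624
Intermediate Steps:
T(y, m) = m + 2*y
W(q, c) = 6 (W(q, c) = -3 + (-3)**2 = -3 + 9 = 6)
(26*4)*W(0, T(1, 5)) = (26*4)*6 = 104*6 = 624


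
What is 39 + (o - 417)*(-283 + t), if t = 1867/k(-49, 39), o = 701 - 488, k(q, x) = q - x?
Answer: 1366179/22 ≈ 62099.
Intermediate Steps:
o = 213
t = -1867/88 (t = 1867/(-49 - 1*39) = 1867/(-49 - 39) = 1867/(-88) = 1867*(-1/88) = -1867/88 ≈ -21.216)
39 + (o - 417)*(-283 + t) = 39 + (213 - 417)*(-283 - 1867/88) = 39 - 204*(-26771/88) = 39 + 1365321/22 = 1366179/22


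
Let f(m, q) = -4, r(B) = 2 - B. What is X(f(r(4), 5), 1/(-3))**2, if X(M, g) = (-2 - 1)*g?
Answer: 1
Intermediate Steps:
X(M, g) = -3*g
X(f(r(4), 5), 1/(-3))**2 = (-3/(-3))**2 = (-3*(-1/3))**2 = 1**2 = 1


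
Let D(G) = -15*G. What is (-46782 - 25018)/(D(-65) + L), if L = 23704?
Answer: -71800/24679 ≈ -2.9094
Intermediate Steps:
(-46782 - 25018)/(D(-65) + L) = (-46782 - 25018)/(-15*(-65) + 23704) = -71800/(975 + 23704) = -71800/24679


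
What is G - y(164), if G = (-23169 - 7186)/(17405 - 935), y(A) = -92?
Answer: 296977/3294 ≈ 90.157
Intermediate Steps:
G = -6071/3294 (G = -30355/16470 = -30355*1/16470 = -6071/3294 ≈ -1.8430)
G - y(164) = -6071/3294 - 1*(-92) = -6071/3294 + 92 = 296977/3294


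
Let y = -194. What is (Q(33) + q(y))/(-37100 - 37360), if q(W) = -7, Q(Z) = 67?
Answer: -1/1241 ≈ -0.00080580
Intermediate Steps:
(Q(33) + q(y))/(-37100 - 37360) = (67 - 7)/(-37100 - 37360) = 60/(-74460) = 60*(-1/74460) = -1/1241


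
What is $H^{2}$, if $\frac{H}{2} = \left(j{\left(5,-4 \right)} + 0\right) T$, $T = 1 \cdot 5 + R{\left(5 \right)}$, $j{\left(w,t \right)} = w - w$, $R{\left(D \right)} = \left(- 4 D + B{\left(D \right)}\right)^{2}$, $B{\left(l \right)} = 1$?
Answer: $0$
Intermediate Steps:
$R{\left(D \right)} = \left(1 - 4 D\right)^{2}$ ($R{\left(D \right)} = \left(- 4 D + 1\right)^{2} = \left(1 - 4 D\right)^{2}$)
$j{\left(w,t \right)} = 0$
$T = 366$ ($T = 1 \cdot 5 + \left(-1 + 4 \cdot 5\right)^{2} = 5 + \left(-1 + 20\right)^{2} = 5 + 19^{2} = 5 + 361 = 366$)
$H = 0$ ($H = 2 \left(0 + 0\right) 366 = 2 \cdot 0 \cdot 366 = 2 \cdot 0 = 0$)
$H^{2} = 0^{2} = 0$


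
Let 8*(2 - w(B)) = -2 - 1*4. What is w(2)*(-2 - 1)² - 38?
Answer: -53/4 ≈ -13.250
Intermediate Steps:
w(B) = 11/4 (w(B) = 2 - (-2 - 1*4)/8 = 2 - (-2 - 4)/8 = 2 - ⅛*(-6) = 2 + ¾ = 11/4)
w(2)*(-2 - 1)² - 38 = 11*(-2 - 1)²/4 - 38 = (11/4)*(-3)² - 38 = (11/4)*9 - 38 = 99/4 - 38 = -53/4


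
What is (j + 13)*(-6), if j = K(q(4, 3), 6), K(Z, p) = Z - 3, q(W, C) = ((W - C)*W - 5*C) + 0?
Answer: 6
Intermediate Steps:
q(W, C) = -5*C + W*(W - C) (q(W, C) = (W*(W - C) - 5*C) + 0 = (-5*C + W*(W - C)) + 0 = -5*C + W*(W - C))
K(Z, p) = -3 + Z
j = -14 (j = -3 + (4**2 - 5*3 - 1*3*4) = -3 + (16 - 15 - 12) = -3 - 11 = -14)
(j + 13)*(-6) = (-14 + 13)*(-6) = -1*(-6) = 6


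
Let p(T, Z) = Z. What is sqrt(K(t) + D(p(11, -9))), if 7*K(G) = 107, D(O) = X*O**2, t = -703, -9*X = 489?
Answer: 10*I*sqrt(2149)/7 ≈ 66.225*I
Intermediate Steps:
X = -163/3 (X = -1/9*489 = -163/3 ≈ -54.333)
D(O) = -163*O**2/3
K(G) = 107/7 (K(G) = (1/7)*107 = 107/7)
sqrt(K(t) + D(p(11, -9))) = sqrt(107/7 - 163/3*(-9)**2) = sqrt(107/7 - 163/3*81) = sqrt(107/7 - 4401) = sqrt(-30700/7) = 10*I*sqrt(2149)/7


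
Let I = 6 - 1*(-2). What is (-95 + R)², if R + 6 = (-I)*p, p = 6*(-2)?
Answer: 25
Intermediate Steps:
p = -12
I = 8 (I = 6 + 2 = 8)
R = 90 (R = -6 - 1*8*(-12) = -6 - 8*(-12) = -6 + 96 = 90)
(-95 + R)² = (-95 + 90)² = (-5)² = 25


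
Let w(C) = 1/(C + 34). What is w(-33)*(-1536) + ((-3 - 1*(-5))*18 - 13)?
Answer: -1513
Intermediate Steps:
w(C) = 1/(34 + C)
w(-33)*(-1536) + ((-3 - 1*(-5))*18 - 13) = -1536/(34 - 33) + ((-3 - 1*(-5))*18 - 13) = -1536/1 + ((-3 + 5)*18 - 13) = 1*(-1536) + (2*18 - 13) = -1536 + (36 - 13) = -1536 + 23 = -1513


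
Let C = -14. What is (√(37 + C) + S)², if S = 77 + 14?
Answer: (91 + √23)² ≈ 9176.8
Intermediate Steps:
S = 91
(√(37 + C) + S)² = (√(37 - 14) + 91)² = (√23 + 91)² = (91 + √23)²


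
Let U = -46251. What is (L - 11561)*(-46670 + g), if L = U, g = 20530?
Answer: 1511205680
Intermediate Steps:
L = -46251
(L - 11561)*(-46670 + g) = (-46251 - 11561)*(-46670 + 20530) = -57812*(-26140) = 1511205680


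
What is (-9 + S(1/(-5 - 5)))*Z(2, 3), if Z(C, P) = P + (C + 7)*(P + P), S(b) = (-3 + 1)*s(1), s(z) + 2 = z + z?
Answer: -513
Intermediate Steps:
s(z) = -2 + 2*z (s(z) = -2 + (z + z) = -2 + 2*z)
S(b) = 0 (S(b) = (-3 + 1)*(-2 + 2*1) = -2*(-2 + 2) = -2*0 = 0)
Z(C, P) = P + 2*P*(7 + C) (Z(C, P) = P + (7 + C)*(2*P) = P + 2*P*(7 + C))
(-9 + S(1/(-5 - 5)))*Z(2, 3) = (-9 + 0)*(3*(15 + 2*2)) = -27*(15 + 4) = -27*19 = -9*57 = -513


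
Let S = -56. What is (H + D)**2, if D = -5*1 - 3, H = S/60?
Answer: 17956/225 ≈ 79.804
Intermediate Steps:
H = -14/15 (H = -56/60 = -56*1/60 = -14/15 ≈ -0.93333)
D = -8 (D = -5 - 3 = -8)
(H + D)**2 = (-14/15 - 8)**2 = (-134/15)**2 = 17956/225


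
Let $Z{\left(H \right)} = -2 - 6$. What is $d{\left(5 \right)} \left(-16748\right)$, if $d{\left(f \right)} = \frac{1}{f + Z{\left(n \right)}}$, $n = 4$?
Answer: $\frac{16748}{3} \approx 5582.7$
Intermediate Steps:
$Z{\left(H \right)} = -8$ ($Z{\left(H \right)} = -2 - 6 = -8$)
$d{\left(f \right)} = \frac{1}{-8 + f}$ ($d{\left(f \right)} = \frac{1}{f - 8} = \frac{1}{-8 + f}$)
$d{\left(5 \right)} \left(-16748\right) = \frac{1}{-8 + 5} \left(-16748\right) = \frac{1}{-3} \left(-16748\right) = \left(- \frac{1}{3}\right) \left(-16748\right) = \frac{16748}{3}$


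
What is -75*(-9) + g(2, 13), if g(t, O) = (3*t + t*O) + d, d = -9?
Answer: 698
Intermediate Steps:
g(t, O) = -9 + 3*t + O*t (g(t, O) = (3*t + t*O) - 9 = (3*t + O*t) - 9 = -9 + 3*t + O*t)
-75*(-9) + g(2, 13) = -75*(-9) + (-9 + 3*2 + 13*2) = 675 + (-9 + 6 + 26) = 675 + 23 = 698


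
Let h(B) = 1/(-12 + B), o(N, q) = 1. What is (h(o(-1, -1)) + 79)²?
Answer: 753424/121 ≈ 6226.6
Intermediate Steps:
(h(o(-1, -1)) + 79)² = (1/(-12 + 1) + 79)² = (1/(-11) + 79)² = (-1/11 + 79)² = (868/11)² = 753424/121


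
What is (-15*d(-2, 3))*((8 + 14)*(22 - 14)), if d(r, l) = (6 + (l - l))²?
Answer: -95040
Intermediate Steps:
d(r, l) = 36 (d(r, l) = (6 + 0)² = 6² = 36)
(-15*d(-2, 3))*((8 + 14)*(22 - 14)) = (-15*36)*((8 + 14)*(22 - 14)) = -11880*8 = -540*176 = -95040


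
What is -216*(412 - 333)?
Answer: -17064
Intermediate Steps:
-216*(412 - 333) = -216*79 = -17064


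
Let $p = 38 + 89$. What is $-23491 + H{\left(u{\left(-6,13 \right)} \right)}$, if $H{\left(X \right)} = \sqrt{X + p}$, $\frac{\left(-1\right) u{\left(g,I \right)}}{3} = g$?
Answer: $-23491 + \sqrt{145} \approx -23479.0$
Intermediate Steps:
$u{\left(g,I \right)} = - 3 g$
$p = 127$
$H{\left(X \right)} = \sqrt{127 + X}$ ($H{\left(X \right)} = \sqrt{X + 127} = \sqrt{127 + X}$)
$-23491 + H{\left(u{\left(-6,13 \right)} \right)} = -23491 + \sqrt{127 - -18} = -23491 + \sqrt{127 + 18} = -23491 + \sqrt{145}$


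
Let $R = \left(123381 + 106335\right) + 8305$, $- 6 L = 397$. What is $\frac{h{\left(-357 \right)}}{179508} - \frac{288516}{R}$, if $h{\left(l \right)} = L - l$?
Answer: $- \frac{44332890589}{36622863144} \approx -1.2105$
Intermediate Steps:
$L = - \frac{397}{6}$ ($L = \left(- \frac{1}{6}\right) 397 = - \frac{397}{6} \approx -66.167$)
$h{\left(l \right)} = - \frac{397}{6} - l$
$R = 238021$ ($R = 229716 + 8305 = 238021$)
$\frac{h{\left(-357 \right)}}{179508} - \frac{288516}{R} = \frac{- \frac{397}{6} - -357}{179508} - \frac{288516}{238021} = \left(- \frac{397}{6} + 357\right) \frac{1}{179508} - \frac{288516}{238021} = \frac{1745}{6} \cdot \frac{1}{179508} - \frac{288516}{238021} = \frac{1745}{1077048} - \frac{288516}{238021} = - \frac{44332890589}{36622863144}$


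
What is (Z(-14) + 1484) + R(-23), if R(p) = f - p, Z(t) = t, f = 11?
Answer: 1504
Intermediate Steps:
R(p) = 11 - p
(Z(-14) + 1484) + R(-23) = (-14 + 1484) + (11 - 1*(-23)) = 1470 + (11 + 23) = 1470 + 34 = 1504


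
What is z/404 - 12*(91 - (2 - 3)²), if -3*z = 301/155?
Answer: -202889101/187860 ≈ -1080.0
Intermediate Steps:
z = -301/465 (z = -301/(3*155) = -⅓*301/155 = -301/465 ≈ -0.64731)
z/404 - 12*(91 - (2 - 3)²) = -301/465/404 - 12*(91 - (2 - 3)²) = -301/465*1/404 - 12*(91 - 1*(-1)²) = -301/187860 - 12*(91 - 1*1) = -301/187860 - 12*(91 - 1) = -301/187860 - 12*90 = -301/187860 - 1080 = -202889101/187860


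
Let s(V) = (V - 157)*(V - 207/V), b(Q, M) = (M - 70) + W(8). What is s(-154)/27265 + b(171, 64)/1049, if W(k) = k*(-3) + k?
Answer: 7577178831/4404551690 ≈ 1.7203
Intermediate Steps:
W(k) = -2*k (W(k) = -3*k + k = -2*k)
b(Q, M) = -86 + M (b(Q, M) = (M - 70) - 2*8 = (-70 + M) - 16 = -86 + M)
s(V) = (-157 + V)*(V - 207/V)
s(-154)/27265 + b(171, 64)/1049 = (-207 + (-154)² - 157*(-154) + 32499/(-154))/27265 + (-86 + 64)/1049 = (-207 + 23716 + 24178 + 32499*(-1/154))*(1/27265) - 22*1/1049 = (-207 + 23716 + 24178 - 32499/154)*(1/27265) - 22/1049 = (7311299/154)*(1/27265) - 22/1049 = 7311299/4198810 - 22/1049 = 7577178831/4404551690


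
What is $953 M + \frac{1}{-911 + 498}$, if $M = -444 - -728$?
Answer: $\frac{111779275}{413} \approx 2.7065 \cdot 10^{5}$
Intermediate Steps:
$M = 284$ ($M = -444 + 728 = 284$)
$953 M + \frac{1}{-911 + 498} = 953 \cdot 284 + \frac{1}{-911 + 498} = 270652 + \frac{1}{-413} = 270652 - \frac{1}{413} = \frac{111779275}{413}$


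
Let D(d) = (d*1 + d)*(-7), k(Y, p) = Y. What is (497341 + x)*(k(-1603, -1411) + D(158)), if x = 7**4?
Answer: -1906515730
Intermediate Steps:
x = 2401
D(d) = -14*d (D(d) = (d + d)*(-7) = (2*d)*(-7) = -14*d)
(497341 + x)*(k(-1603, -1411) + D(158)) = (497341 + 2401)*(-1603 - 14*158) = 499742*(-1603 - 2212) = 499742*(-3815) = -1906515730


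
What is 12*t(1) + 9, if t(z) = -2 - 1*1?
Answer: -27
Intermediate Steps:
t(z) = -3 (t(z) = -2 - 1 = -3)
12*t(1) + 9 = 12*(-3) + 9 = -36 + 9 = -27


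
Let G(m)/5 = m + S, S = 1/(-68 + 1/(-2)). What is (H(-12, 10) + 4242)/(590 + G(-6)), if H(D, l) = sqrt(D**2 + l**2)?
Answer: 96859/12785 + 137*sqrt(61)/38355 ≈ 7.6039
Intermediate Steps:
S = -2/137 (S = 1/(-68 - 1/2) = 1/(-137/2) = -2/137 ≈ -0.014599)
G(m) = -10/137 + 5*m (G(m) = 5*(m - 2/137) = 5*(-2/137 + m) = -10/137 + 5*m)
(H(-12, 10) + 4242)/(590 + G(-6)) = (sqrt((-12)**2 + 10**2) + 4242)/(590 + (-10/137 + 5*(-6))) = (sqrt(144 + 100) + 4242)/(590 + (-10/137 - 30)) = (sqrt(244) + 4242)/(590 - 4120/137) = (2*sqrt(61) + 4242)/(76710/137) = (4242 + 2*sqrt(61))*(137/76710) = 96859/12785 + 137*sqrt(61)/38355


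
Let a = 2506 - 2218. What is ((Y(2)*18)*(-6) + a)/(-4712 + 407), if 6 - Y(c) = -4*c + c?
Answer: 48/205 ≈ 0.23415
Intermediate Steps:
Y(c) = 6 + 3*c (Y(c) = 6 - (-4*c + c) = 6 - (-3)*c = 6 + 3*c)
a = 288
((Y(2)*18)*(-6) + a)/(-4712 + 407) = (((6 + 3*2)*18)*(-6) + 288)/(-4712 + 407) = (((6 + 6)*18)*(-6) + 288)/(-4305) = ((12*18)*(-6) + 288)*(-1/4305) = (216*(-6) + 288)*(-1/4305) = (-1296 + 288)*(-1/4305) = -1008*(-1/4305) = 48/205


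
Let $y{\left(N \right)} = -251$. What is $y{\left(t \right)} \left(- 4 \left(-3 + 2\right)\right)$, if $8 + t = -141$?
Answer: $-1004$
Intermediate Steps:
$t = -149$ ($t = -8 - 141 = -149$)
$y{\left(t \right)} \left(- 4 \left(-3 + 2\right)\right) = - 251 \left(- 4 \left(-3 + 2\right)\right) = - 251 \left(\left(-4\right) \left(-1\right)\right) = \left(-251\right) 4 = -1004$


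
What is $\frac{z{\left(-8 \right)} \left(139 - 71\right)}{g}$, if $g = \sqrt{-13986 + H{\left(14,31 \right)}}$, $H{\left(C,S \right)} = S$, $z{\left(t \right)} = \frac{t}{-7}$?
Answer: $- \frac{544 i \sqrt{13955}}{97685} \approx - 0.65786 i$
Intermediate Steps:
$z{\left(t \right)} = - \frac{t}{7}$ ($z{\left(t \right)} = t \left(- \frac{1}{7}\right) = - \frac{t}{7}$)
$g = i \sqrt{13955}$ ($g = \sqrt{-13986 + 31} = \sqrt{-13955} = i \sqrt{13955} \approx 118.13 i$)
$\frac{z{\left(-8 \right)} \left(139 - 71\right)}{g} = \frac{\left(- \frac{1}{7}\right) \left(-8\right) \left(139 - 71\right)}{i \sqrt{13955}} = \frac{8}{7} \cdot 68 \left(- \frac{i \sqrt{13955}}{13955}\right) = \frac{544 \left(- \frac{i \sqrt{13955}}{13955}\right)}{7} = - \frac{544 i \sqrt{13955}}{97685}$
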